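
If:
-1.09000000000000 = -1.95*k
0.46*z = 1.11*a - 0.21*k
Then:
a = 0.414414414414414*z + 0.105751905751906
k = 0.56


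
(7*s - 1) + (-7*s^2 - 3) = -7*s^2 + 7*s - 4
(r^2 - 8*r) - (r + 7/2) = r^2 - 9*r - 7/2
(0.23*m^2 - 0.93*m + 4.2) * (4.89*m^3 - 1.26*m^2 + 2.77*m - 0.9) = 1.1247*m^5 - 4.8375*m^4 + 22.3469*m^3 - 8.0751*m^2 + 12.471*m - 3.78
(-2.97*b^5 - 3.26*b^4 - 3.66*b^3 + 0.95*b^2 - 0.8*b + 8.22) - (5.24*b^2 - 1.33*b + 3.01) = -2.97*b^5 - 3.26*b^4 - 3.66*b^3 - 4.29*b^2 + 0.53*b + 5.21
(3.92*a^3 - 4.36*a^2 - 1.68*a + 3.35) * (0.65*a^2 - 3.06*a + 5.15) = 2.548*a^5 - 14.8292*a^4 + 32.4376*a^3 - 15.1357*a^2 - 18.903*a + 17.2525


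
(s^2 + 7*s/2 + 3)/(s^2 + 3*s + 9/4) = 2*(s + 2)/(2*s + 3)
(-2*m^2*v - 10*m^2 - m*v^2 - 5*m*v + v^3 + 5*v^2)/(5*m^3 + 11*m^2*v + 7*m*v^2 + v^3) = (-2*m*v - 10*m + v^2 + 5*v)/(5*m^2 + 6*m*v + v^2)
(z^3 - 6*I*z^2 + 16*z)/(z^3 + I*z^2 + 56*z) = (z^2 - 6*I*z + 16)/(z^2 + I*z + 56)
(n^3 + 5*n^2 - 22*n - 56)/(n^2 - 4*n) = n + 9 + 14/n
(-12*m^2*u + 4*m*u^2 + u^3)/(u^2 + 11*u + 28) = u*(-12*m^2 + 4*m*u + u^2)/(u^2 + 11*u + 28)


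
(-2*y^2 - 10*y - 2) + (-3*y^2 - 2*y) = -5*y^2 - 12*y - 2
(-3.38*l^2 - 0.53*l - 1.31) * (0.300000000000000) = -1.014*l^2 - 0.159*l - 0.393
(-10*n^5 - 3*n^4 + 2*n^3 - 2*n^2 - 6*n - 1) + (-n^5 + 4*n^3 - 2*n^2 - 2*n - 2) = -11*n^5 - 3*n^4 + 6*n^3 - 4*n^2 - 8*n - 3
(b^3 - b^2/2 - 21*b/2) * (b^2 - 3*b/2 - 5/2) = b^5 - 2*b^4 - 49*b^3/4 + 17*b^2 + 105*b/4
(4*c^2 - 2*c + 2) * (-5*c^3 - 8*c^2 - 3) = -20*c^5 - 22*c^4 + 6*c^3 - 28*c^2 + 6*c - 6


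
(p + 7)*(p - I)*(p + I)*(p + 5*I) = p^4 + 7*p^3 + 5*I*p^3 + p^2 + 35*I*p^2 + 7*p + 5*I*p + 35*I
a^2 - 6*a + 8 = (a - 4)*(a - 2)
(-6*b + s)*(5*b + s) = -30*b^2 - b*s + s^2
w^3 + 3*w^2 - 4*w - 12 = (w - 2)*(w + 2)*(w + 3)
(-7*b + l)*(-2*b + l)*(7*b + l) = 98*b^3 - 49*b^2*l - 2*b*l^2 + l^3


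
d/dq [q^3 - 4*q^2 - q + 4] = 3*q^2 - 8*q - 1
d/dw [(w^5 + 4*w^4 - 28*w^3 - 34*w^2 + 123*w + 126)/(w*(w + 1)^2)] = 2*(w^5 + 3*w^4 + 3*w^3 - 14*w^2 - 126*w - 63)/(w^2*(w^2 + 2*w + 1))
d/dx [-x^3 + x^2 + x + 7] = -3*x^2 + 2*x + 1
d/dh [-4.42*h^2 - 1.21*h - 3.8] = -8.84*h - 1.21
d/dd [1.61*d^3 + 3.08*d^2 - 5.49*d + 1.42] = 4.83*d^2 + 6.16*d - 5.49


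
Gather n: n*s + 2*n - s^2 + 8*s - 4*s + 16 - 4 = n*(s + 2) - s^2 + 4*s + 12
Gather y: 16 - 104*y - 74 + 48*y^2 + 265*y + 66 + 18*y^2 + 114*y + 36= 66*y^2 + 275*y + 44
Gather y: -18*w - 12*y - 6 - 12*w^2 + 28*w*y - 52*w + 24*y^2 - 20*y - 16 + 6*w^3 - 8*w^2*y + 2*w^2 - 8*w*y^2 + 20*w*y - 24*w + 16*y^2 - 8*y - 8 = 6*w^3 - 10*w^2 - 94*w + y^2*(40 - 8*w) + y*(-8*w^2 + 48*w - 40) - 30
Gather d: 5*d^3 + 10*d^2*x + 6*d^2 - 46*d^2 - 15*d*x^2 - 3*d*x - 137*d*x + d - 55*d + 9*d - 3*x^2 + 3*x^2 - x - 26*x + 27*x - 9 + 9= 5*d^3 + d^2*(10*x - 40) + d*(-15*x^2 - 140*x - 45)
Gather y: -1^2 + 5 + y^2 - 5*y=y^2 - 5*y + 4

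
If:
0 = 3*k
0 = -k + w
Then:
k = 0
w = 0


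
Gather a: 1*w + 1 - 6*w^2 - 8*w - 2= -6*w^2 - 7*w - 1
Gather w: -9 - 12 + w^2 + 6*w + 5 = w^2 + 6*w - 16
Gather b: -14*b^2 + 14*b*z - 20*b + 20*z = -14*b^2 + b*(14*z - 20) + 20*z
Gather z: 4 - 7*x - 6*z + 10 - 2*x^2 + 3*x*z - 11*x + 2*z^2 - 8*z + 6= -2*x^2 - 18*x + 2*z^2 + z*(3*x - 14) + 20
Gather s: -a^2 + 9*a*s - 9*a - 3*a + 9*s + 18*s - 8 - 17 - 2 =-a^2 - 12*a + s*(9*a + 27) - 27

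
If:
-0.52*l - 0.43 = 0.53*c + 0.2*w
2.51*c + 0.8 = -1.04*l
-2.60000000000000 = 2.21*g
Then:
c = 0.275862068965517*w + 0.0413793103448276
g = -1.18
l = -0.6657824933687*w - 0.869098143236074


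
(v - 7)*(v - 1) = v^2 - 8*v + 7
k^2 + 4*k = k*(k + 4)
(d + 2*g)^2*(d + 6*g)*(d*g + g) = d^4*g + 10*d^3*g^2 + d^3*g + 28*d^2*g^3 + 10*d^2*g^2 + 24*d*g^4 + 28*d*g^3 + 24*g^4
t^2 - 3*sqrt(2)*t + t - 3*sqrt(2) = (t + 1)*(t - 3*sqrt(2))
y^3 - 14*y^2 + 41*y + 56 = (y - 8)*(y - 7)*(y + 1)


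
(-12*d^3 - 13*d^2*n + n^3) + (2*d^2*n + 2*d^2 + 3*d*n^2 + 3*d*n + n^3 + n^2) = -12*d^3 - 11*d^2*n + 2*d^2 + 3*d*n^2 + 3*d*n + 2*n^3 + n^2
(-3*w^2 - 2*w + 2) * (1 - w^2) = 3*w^4 + 2*w^3 - 5*w^2 - 2*w + 2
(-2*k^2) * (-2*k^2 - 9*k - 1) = 4*k^4 + 18*k^3 + 2*k^2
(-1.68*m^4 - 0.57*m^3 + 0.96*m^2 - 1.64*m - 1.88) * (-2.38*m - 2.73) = 3.9984*m^5 + 5.943*m^4 - 0.7287*m^3 + 1.2824*m^2 + 8.9516*m + 5.1324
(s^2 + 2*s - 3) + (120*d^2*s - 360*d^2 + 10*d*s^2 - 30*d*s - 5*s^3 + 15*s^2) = 120*d^2*s - 360*d^2 + 10*d*s^2 - 30*d*s - 5*s^3 + 16*s^2 + 2*s - 3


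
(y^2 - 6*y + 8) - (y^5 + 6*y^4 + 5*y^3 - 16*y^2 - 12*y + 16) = -y^5 - 6*y^4 - 5*y^3 + 17*y^2 + 6*y - 8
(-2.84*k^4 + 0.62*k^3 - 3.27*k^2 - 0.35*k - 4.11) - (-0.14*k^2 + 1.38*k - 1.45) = -2.84*k^4 + 0.62*k^3 - 3.13*k^2 - 1.73*k - 2.66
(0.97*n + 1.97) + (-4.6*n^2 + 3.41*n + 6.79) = -4.6*n^2 + 4.38*n + 8.76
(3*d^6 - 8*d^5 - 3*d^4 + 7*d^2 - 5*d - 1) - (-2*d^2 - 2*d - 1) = 3*d^6 - 8*d^5 - 3*d^4 + 9*d^2 - 3*d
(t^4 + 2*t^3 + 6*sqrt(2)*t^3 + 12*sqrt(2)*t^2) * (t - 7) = t^5 - 5*t^4 + 6*sqrt(2)*t^4 - 30*sqrt(2)*t^3 - 14*t^3 - 84*sqrt(2)*t^2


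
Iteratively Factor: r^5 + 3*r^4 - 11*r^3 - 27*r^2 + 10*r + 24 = (r + 4)*(r^4 - r^3 - 7*r^2 + r + 6) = (r - 1)*(r + 4)*(r^3 - 7*r - 6) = (r - 3)*(r - 1)*(r + 4)*(r^2 + 3*r + 2) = (r - 3)*(r - 1)*(r + 2)*(r + 4)*(r + 1)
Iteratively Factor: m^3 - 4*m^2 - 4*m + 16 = (m + 2)*(m^2 - 6*m + 8) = (m - 4)*(m + 2)*(m - 2)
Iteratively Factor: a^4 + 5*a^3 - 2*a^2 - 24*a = (a - 2)*(a^3 + 7*a^2 + 12*a) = a*(a - 2)*(a^2 + 7*a + 12) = a*(a - 2)*(a + 4)*(a + 3)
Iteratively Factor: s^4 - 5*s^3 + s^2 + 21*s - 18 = (s + 2)*(s^3 - 7*s^2 + 15*s - 9) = (s - 3)*(s + 2)*(s^2 - 4*s + 3) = (s - 3)*(s - 1)*(s + 2)*(s - 3)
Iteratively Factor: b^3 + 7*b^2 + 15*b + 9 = (b + 1)*(b^2 + 6*b + 9) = (b + 1)*(b + 3)*(b + 3)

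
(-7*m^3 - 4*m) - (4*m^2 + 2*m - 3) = -7*m^3 - 4*m^2 - 6*m + 3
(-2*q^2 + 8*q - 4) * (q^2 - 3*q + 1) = -2*q^4 + 14*q^3 - 30*q^2 + 20*q - 4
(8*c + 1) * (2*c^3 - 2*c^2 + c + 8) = 16*c^4 - 14*c^3 + 6*c^2 + 65*c + 8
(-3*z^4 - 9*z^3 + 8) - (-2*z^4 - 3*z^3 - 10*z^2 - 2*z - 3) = -z^4 - 6*z^3 + 10*z^2 + 2*z + 11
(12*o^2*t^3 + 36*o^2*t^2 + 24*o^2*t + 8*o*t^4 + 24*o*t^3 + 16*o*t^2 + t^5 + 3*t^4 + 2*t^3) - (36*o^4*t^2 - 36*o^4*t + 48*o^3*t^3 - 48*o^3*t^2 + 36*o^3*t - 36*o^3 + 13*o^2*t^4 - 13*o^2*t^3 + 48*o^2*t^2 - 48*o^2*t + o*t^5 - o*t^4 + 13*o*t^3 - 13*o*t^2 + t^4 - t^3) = -36*o^4*t^2 + 36*o^4*t - 48*o^3*t^3 + 48*o^3*t^2 - 36*o^3*t + 36*o^3 - 13*o^2*t^4 + 25*o^2*t^3 - 12*o^2*t^2 + 72*o^2*t - o*t^5 + 9*o*t^4 + 11*o*t^3 + 29*o*t^2 + t^5 + 2*t^4 + 3*t^3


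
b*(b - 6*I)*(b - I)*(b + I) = b^4 - 6*I*b^3 + b^2 - 6*I*b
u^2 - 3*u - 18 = (u - 6)*(u + 3)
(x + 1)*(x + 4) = x^2 + 5*x + 4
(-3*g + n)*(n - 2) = -3*g*n + 6*g + n^2 - 2*n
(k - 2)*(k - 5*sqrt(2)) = k^2 - 5*sqrt(2)*k - 2*k + 10*sqrt(2)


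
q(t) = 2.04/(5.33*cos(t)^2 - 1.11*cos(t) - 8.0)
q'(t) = 2.04*(10.66*sin(t)*cos(t) - 1.11*sin(t))/(5.33*cos(t)^2 - 1.11*cos(t) - 8.0)^2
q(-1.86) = -0.28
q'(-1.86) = 0.15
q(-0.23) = -0.51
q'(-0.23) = -0.27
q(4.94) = -0.26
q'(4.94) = -0.04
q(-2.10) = -0.34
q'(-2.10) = 0.31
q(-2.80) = -0.92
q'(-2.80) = 1.54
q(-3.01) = -1.23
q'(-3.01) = 1.13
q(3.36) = -1.11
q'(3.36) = 1.51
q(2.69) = -0.76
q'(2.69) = -1.32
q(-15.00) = -0.50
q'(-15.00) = 0.73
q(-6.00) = -0.49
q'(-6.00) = 0.30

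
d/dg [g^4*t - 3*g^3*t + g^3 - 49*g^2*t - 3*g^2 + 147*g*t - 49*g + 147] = 4*g^3*t - 9*g^2*t + 3*g^2 - 98*g*t - 6*g + 147*t - 49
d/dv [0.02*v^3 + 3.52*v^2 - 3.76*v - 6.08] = 0.06*v^2 + 7.04*v - 3.76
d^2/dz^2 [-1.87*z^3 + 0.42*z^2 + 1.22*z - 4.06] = 0.84 - 11.22*z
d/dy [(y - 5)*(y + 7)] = 2*y + 2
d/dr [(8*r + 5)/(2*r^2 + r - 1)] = (16*r^2 + 8*r - (4*r + 1)*(8*r + 5) - 8)/(2*r^2 + r - 1)^2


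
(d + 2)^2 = d^2 + 4*d + 4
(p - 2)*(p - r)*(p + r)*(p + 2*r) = p^4 + 2*p^3*r - 2*p^3 - p^2*r^2 - 4*p^2*r - 2*p*r^3 + 2*p*r^2 + 4*r^3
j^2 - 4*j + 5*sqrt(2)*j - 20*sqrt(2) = (j - 4)*(j + 5*sqrt(2))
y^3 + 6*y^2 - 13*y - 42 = (y - 3)*(y + 2)*(y + 7)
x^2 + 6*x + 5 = (x + 1)*(x + 5)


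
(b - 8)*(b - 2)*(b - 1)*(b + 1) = b^4 - 10*b^3 + 15*b^2 + 10*b - 16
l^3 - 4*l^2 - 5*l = l*(l - 5)*(l + 1)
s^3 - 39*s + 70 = (s - 5)*(s - 2)*(s + 7)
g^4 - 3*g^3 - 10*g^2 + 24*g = g*(g - 4)*(g - 2)*(g + 3)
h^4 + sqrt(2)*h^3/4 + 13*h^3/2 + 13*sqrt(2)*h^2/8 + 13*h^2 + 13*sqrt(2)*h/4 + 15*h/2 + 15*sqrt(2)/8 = (h + 5/2)*(h + 3)*(sqrt(2)*h/2 + sqrt(2)/2)*(sqrt(2)*h + 1/2)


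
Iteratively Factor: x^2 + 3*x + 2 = (x + 1)*(x + 2)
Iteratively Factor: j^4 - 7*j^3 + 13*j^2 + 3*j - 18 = (j - 3)*(j^3 - 4*j^2 + j + 6) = (j - 3)^2*(j^2 - j - 2) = (j - 3)^2*(j + 1)*(j - 2)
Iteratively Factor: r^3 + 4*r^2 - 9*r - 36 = (r + 3)*(r^2 + r - 12) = (r + 3)*(r + 4)*(r - 3)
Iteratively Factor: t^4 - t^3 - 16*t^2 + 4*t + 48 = (t + 3)*(t^3 - 4*t^2 - 4*t + 16) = (t - 4)*(t + 3)*(t^2 - 4) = (t - 4)*(t - 2)*(t + 3)*(t + 2)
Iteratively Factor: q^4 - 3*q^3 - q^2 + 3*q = (q - 3)*(q^3 - q) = (q - 3)*(q + 1)*(q^2 - q) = q*(q - 3)*(q + 1)*(q - 1)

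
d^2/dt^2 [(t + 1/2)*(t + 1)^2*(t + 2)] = 12*t^2 + 27*t + 14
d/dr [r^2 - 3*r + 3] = 2*r - 3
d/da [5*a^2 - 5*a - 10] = 10*a - 5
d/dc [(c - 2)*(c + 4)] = 2*c + 2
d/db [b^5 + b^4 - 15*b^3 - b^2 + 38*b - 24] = 5*b^4 + 4*b^3 - 45*b^2 - 2*b + 38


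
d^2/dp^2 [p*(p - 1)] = 2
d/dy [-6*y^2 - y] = -12*y - 1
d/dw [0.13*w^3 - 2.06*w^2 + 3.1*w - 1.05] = 0.39*w^2 - 4.12*w + 3.1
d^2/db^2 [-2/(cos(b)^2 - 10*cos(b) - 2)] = (-8*sin(b)^4 + 220*sin(b)^2 - 35*cos(b) + 15*cos(3*b) + 196)/(sin(b)^2 + 10*cos(b) + 1)^3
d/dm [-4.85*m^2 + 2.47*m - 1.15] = 2.47 - 9.7*m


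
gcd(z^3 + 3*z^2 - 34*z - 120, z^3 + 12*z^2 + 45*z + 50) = z + 5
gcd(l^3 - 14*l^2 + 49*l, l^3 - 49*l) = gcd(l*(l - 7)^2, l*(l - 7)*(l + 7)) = l^2 - 7*l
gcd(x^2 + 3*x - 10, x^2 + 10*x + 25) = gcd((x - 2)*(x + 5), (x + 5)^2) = x + 5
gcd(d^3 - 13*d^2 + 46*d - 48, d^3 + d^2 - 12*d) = d - 3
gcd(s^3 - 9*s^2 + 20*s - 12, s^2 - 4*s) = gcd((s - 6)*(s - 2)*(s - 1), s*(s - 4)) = 1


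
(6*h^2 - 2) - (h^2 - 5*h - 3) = 5*h^2 + 5*h + 1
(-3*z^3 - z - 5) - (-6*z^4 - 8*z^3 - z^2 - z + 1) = 6*z^4 + 5*z^3 + z^2 - 6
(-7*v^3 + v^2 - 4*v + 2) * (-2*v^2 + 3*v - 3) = 14*v^5 - 23*v^4 + 32*v^3 - 19*v^2 + 18*v - 6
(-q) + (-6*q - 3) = -7*q - 3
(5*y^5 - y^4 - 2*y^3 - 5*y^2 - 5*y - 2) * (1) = 5*y^5 - y^4 - 2*y^3 - 5*y^2 - 5*y - 2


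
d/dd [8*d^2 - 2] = 16*d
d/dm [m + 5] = 1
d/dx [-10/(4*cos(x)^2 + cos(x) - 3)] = -10*(8*cos(x) + 1)*sin(x)/(4*cos(x)^2 + cos(x) - 3)^2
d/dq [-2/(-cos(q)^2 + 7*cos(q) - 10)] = 2*(2*cos(q) - 7)*sin(q)/(cos(q)^2 - 7*cos(q) + 10)^2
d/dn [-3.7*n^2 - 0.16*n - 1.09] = -7.4*n - 0.16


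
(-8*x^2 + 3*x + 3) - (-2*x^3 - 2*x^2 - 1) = 2*x^3 - 6*x^2 + 3*x + 4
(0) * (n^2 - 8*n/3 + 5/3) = 0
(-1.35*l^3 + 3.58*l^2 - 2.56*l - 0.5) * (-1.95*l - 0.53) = 2.6325*l^4 - 6.2655*l^3 + 3.0946*l^2 + 2.3318*l + 0.265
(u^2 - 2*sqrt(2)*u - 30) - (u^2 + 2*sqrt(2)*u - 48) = -4*sqrt(2)*u + 18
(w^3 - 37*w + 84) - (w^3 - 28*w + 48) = 36 - 9*w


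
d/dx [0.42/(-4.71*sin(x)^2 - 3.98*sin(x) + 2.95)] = (3.9564*sin(x) + 1.6716)*cos(x)/(4.71*sin(x)^2 + 3.98*sin(x) - 2.95)^2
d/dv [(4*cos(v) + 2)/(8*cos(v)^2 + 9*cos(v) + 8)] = 2*(16*cos(v)^2 + 16*cos(v) - 7)*sin(v)/(-8*sin(v)^2 + 9*cos(v) + 16)^2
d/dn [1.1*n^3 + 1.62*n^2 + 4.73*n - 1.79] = 3.3*n^2 + 3.24*n + 4.73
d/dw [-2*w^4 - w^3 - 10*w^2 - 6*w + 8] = -8*w^3 - 3*w^2 - 20*w - 6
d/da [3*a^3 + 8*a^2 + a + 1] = 9*a^2 + 16*a + 1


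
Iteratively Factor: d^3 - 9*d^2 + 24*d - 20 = (d - 2)*(d^2 - 7*d + 10) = (d - 2)^2*(d - 5)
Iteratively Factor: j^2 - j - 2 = (j + 1)*(j - 2)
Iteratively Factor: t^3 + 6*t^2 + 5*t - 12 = (t + 4)*(t^2 + 2*t - 3) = (t - 1)*(t + 4)*(t + 3)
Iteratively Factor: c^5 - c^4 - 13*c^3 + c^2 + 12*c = (c + 1)*(c^4 - 2*c^3 - 11*c^2 + 12*c) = c*(c + 1)*(c^3 - 2*c^2 - 11*c + 12) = c*(c - 1)*(c + 1)*(c^2 - c - 12) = c*(c - 1)*(c + 1)*(c + 3)*(c - 4)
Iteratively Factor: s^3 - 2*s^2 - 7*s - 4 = (s - 4)*(s^2 + 2*s + 1) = (s - 4)*(s + 1)*(s + 1)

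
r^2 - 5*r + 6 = (r - 3)*(r - 2)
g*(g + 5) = g^2 + 5*g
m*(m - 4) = m^2 - 4*m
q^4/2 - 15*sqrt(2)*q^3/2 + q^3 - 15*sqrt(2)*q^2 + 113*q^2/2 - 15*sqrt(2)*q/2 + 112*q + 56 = (q - 8*sqrt(2))*(q - 7*sqrt(2))*(sqrt(2)*q/2 + sqrt(2)/2)^2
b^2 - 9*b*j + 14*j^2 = (b - 7*j)*(b - 2*j)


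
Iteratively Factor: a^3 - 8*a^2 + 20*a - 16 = (a - 4)*(a^2 - 4*a + 4) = (a - 4)*(a - 2)*(a - 2)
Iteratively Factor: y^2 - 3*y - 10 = (y + 2)*(y - 5)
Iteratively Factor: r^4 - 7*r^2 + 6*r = (r + 3)*(r^3 - 3*r^2 + 2*r) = (r - 2)*(r + 3)*(r^2 - r) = r*(r - 2)*(r + 3)*(r - 1)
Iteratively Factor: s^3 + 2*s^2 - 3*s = (s + 3)*(s^2 - s) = (s - 1)*(s + 3)*(s)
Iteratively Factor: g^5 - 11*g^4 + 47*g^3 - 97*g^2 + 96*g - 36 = (g - 2)*(g^4 - 9*g^3 + 29*g^2 - 39*g + 18) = (g - 2)*(g - 1)*(g^3 - 8*g^2 + 21*g - 18) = (g - 3)*(g - 2)*(g - 1)*(g^2 - 5*g + 6) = (g - 3)^2*(g - 2)*(g - 1)*(g - 2)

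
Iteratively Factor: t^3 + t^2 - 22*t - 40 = (t + 4)*(t^2 - 3*t - 10) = (t + 2)*(t + 4)*(t - 5)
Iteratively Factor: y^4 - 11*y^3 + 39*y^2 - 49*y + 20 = (y - 5)*(y^3 - 6*y^2 + 9*y - 4) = (y - 5)*(y - 4)*(y^2 - 2*y + 1) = (y - 5)*(y - 4)*(y - 1)*(y - 1)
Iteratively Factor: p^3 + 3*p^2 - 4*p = (p)*(p^2 + 3*p - 4) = p*(p + 4)*(p - 1)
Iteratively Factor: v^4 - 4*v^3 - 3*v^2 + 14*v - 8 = (v - 1)*(v^3 - 3*v^2 - 6*v + 8) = (v - 4)*(v - 1)*(v^2 + v - 2) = (v - 4)*(v - 1)^2*(v + 2)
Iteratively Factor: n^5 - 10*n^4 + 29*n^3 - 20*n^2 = (n)*(n^4 - 10*n^3 + 29*n^2 - 20*n) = n*(n - 4)*(n^3 - 6*n^2 + 5*n) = n*(n - 5)*(n - 4)*(n^2 - n) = n*(n - 5)*(n - 4)*(n - 1)*(n)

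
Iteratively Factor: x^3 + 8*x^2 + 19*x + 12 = (x + 3)*(x^2 + 5*x + 4) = (x + 3)*(x + 4)*(x + 1)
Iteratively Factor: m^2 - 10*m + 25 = (m - 5)*(m - 5)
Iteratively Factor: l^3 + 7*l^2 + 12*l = (l)*(l^2 + 7*l + 12) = l*(l + 3)*(l + 4)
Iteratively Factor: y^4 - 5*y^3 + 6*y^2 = (y)*(y^3 - 5*y^2 + 6*y) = y*(y - 3)*(y^2 - 2*y) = y*(y - 3)*(y - 2)*(y)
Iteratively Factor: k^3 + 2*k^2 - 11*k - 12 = (k + 4)*(k^2 - 2*k - 3) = (k + 1)*(k + 4)*(k - 3)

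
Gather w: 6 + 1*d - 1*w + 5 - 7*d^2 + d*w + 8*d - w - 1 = -7*d^2 + 9*d + w*(d - 2) + 10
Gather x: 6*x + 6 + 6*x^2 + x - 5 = 6*x^2 + 7*x + 1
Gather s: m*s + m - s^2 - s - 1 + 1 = m - s^2 + s*(m - 1)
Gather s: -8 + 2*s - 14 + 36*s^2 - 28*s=36*s^2 - 26*s - 22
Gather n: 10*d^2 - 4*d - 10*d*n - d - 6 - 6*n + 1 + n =10*d^2 - 5*d + n*(-10*d - 5) - 5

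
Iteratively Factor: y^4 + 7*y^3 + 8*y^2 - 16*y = (y + 4)*(y^3 + 3*y^2 - 4*y) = (y + 4)^2*(y^2 - y) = y*(y + 4)^2*(y - 1)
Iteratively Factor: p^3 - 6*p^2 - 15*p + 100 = (p - 5)*(p^2 - p - 20) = (p - 5)*(p + 4)*(p - 5)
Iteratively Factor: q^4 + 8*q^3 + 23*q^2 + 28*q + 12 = (q + 2)*(q^3 + 6*q^2 + 11*q + 6) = (q + 1)*(q + 2)*(q^2 + 5*q + 6) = (q + 1)*(q + 2)^2*(q + 3)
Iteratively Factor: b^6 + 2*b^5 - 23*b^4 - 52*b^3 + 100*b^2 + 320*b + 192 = (b - 3)*(b^5 + 5*b^4 - 8*b^3 - 76*b^2 - 128*b - 64) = (b - 3)*(b + 4)*(b^4 + b^3 - 12*b^2 - 28*b - 16) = (b - 3)*(b + 2)*(b + 4)*(b^3 - b^2 - 10*b - 8) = (b - 4)*(b - 3)*(b + 2)*(b + 4)*(b^2 + 3*b + 2) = (b - 4)*(b - 3)*(b + 2)^2*(b + 4)*(b + 1)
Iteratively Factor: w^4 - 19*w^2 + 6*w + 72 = (w + 4)*(w^3 - 4*w^2 - 3*w + 18) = (w + 2)*(w + 4)*(w^2 - 6*w + 9) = (w - 3)*(w + 2)*(w + 4)*(w - 3)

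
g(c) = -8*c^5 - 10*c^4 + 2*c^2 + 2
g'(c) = -40*c^4 - 40*c^3 + 4*c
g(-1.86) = 67.33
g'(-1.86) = -228.80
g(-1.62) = 27.64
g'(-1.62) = -111.92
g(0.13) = 2.03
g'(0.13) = 0.42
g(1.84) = -274.58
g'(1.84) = -700.31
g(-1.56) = 21.55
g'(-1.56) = -91.28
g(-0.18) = 2.06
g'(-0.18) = -0.53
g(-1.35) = 8.30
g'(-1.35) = -39.85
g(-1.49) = 15.90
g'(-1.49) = -70.80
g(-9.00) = 406946.00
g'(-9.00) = -233316.00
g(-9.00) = 406946.00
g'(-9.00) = -233316.00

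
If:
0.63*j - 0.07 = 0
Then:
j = 0.11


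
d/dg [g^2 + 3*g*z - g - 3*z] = 2*g + 3*z - 1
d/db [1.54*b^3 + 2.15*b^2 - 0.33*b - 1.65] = 4.62*b^2 + 4.3*b - 0.33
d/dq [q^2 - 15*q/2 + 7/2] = 2*q - 15/2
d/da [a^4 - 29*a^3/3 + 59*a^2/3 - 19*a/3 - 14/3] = 4*a^3 - 29*a^2 + 118*a/3 - 19/3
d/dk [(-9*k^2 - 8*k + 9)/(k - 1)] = (-9*k^2 + 18*k - 1)/(k^2 - 2*k + 1)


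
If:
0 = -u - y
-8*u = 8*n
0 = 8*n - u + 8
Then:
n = -8/9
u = 8/9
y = -8/9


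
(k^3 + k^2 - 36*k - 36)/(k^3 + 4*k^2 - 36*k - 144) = (k + 1)/(k + 4)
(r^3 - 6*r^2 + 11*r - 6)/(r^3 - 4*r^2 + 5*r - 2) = (r - 3)/(r - 1)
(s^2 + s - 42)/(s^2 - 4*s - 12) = (s + 7)/(s + 2)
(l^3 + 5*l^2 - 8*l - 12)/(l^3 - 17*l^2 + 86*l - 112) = (l^2 + 7*l + 6)/(l^2 - 15*l + 56)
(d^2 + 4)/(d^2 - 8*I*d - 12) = (d + 2*I)/(d - 6*I)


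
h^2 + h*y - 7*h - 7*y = (h - 7)*(h + y)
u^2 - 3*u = u*(u - 3)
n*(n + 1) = n^2 + n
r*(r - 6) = r^2 - 6*r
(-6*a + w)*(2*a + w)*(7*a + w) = -84*a^3 - 40*a^2*w + 3*a*w^2 + w^3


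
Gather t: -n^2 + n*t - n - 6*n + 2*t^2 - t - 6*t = -n^2 - 7*n + 2*t^2 + t*(n - 7)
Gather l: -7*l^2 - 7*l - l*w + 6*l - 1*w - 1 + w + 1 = -7*l^2 + l*(-w - 1)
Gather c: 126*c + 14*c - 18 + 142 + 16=140*c + 140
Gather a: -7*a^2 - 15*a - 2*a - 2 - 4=-7*a^2 - 17*a - 6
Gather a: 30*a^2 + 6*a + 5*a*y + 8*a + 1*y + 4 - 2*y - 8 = 30*a^2 + a*(5*y + 14) - y - 4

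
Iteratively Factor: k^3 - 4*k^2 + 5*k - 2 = (k - 1)*(k^2 - 3*k + 2) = (k - 1)^2*(k - 2)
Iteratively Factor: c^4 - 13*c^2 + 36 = (c + 3)*(c^3 - 3*c^2 - 4*c + 12) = (c - 2)*(c + 3)*(c^2 - c - 6) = (c - 3)*(c - 2)*(c + 3)*(c + 2)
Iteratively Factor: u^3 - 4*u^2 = (u)*(u^2 - 4*u) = u*(u - 4)*(u)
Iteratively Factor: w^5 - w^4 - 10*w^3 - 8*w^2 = (w)*(w^4 - w^3 - 10*w^2 - 8*w) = w^2*(w^3 - w^2 - 10*w - 8) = w^2*(w + 1)*(w^2 - 2*w - 8) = w^2*(w + 1)*(w + 2)*(w - 4)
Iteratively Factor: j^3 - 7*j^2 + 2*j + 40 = (j + 2)*(j^2 - 9*j + 20) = (j - 5)*(j + 2)*(j - 4)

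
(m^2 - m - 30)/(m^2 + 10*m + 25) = (m - 6)/(m + 5)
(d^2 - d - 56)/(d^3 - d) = (d^2 - d - 56)/(d^3 - d)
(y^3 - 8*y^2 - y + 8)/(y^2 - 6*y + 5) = (y^2 - 7*y - 8)/(y - 5)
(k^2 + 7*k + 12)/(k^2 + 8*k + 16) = (k + 3)/(k + 4)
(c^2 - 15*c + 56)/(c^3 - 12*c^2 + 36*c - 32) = (c - 7)/(c^2 - 4*c + 4)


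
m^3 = m^3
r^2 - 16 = (r - 4)*(r + 4)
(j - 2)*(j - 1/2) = j^2 - 5*j/2 + 1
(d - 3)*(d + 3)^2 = d^3 + 3*d^2 - 9*d - 27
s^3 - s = s*(s - 1)*(s + 1)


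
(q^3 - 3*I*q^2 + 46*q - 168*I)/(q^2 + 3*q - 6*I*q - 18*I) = (q^2 + 3*I*q + 28)/(q + 3)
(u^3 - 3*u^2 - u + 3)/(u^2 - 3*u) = u - 1/u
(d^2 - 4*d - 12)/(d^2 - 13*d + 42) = (d + 2)/(d - 7)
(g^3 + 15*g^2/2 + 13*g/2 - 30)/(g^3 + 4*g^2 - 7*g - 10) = (g^2 + 5*g/2 - 6)/(g^2 - g - 2)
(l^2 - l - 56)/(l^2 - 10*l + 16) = (l + 7)/(l - 2)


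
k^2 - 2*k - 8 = (k - 4)*(k + 2)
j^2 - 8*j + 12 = (j - 6)*(j - 2)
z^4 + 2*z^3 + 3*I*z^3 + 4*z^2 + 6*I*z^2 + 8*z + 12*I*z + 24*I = (z + 2)*(z - 2*I)*(z + 2*I)*(z + 3*I)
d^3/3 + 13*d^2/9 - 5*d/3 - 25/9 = (d/3 + 1/3)*(d - 5/3)*(d + 5)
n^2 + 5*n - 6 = (n - 1)*(n + 6)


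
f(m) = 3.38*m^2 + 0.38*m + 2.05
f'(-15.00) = -101.02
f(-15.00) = 756.85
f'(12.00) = 81.50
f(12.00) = 493.33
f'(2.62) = 18.09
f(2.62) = 26.25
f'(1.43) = 10.05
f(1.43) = 9.51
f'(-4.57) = -30.51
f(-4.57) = 70.90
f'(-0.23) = -1.17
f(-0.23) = 2.14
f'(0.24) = 2.00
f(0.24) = 2.34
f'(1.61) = 11.26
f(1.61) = 11.42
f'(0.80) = 5.79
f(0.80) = 4.52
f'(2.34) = 16.20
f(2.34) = 21.45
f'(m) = 6.76*m + 0.38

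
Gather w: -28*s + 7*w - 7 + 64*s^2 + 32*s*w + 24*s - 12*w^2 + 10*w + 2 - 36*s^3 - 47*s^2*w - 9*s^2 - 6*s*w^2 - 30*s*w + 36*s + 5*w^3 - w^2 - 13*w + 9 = -36*s^3 + 55*s^2 + 32*s + 5*w^3 + w^2*(-6*s - 13) + w*(-47*s^2 + 2*s + 4) + 4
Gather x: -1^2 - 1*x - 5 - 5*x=-6*x - 6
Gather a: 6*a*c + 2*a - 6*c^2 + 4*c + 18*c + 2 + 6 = a*(6*c + 2) - 6*c^2 + 22*c + 8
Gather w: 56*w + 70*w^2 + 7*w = 70*w^2 + 63*w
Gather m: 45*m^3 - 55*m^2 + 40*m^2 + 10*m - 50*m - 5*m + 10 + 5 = 45*m^3 - 15*m^2 - 45*m + 15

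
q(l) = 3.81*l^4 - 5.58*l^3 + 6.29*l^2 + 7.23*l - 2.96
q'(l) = 15.24*l^3 - 16.74*l^2 + 12.58*l + 7.23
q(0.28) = -0.54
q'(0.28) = 9.77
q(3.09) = 262.15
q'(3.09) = 335.90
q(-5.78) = 5495.31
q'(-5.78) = -3567.59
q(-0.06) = -3.37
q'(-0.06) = 6.41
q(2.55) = 124.95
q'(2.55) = 183.16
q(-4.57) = 2289.78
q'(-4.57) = -1854.44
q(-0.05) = -3.31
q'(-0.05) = 6.56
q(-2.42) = 226.14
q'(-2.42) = -337.24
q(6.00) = 3999.34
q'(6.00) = 2771.91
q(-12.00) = 89462.44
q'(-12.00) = -28889.01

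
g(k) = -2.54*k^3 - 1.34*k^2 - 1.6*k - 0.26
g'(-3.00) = -62.14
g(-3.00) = 61.06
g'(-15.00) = -1675.90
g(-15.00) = 8294.74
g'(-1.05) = -7.19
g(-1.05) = 2.88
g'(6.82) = -374.30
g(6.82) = -879.22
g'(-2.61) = -46.51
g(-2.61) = 39.95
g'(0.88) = -9.86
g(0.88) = -4.44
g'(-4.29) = -130.34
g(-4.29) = 182.48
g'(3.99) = -133.60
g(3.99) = -189.32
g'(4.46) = -165.13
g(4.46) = -259.39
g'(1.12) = -14.16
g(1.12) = -7.30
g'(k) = -7.62*k^2 - 2.68*k - 1.6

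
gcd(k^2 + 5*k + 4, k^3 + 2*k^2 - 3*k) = 1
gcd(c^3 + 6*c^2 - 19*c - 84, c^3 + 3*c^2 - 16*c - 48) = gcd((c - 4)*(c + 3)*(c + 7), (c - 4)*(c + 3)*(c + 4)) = c^2 - c - 12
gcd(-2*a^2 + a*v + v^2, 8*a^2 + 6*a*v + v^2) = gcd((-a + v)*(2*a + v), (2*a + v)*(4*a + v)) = 2*a + v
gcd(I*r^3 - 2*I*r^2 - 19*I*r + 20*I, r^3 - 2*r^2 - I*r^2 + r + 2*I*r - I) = r - 1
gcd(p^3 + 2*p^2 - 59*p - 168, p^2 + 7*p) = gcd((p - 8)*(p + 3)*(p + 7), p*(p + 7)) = p + 7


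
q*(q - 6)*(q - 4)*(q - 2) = q^4 - 12*q^3 + 44*q^2 - 48*q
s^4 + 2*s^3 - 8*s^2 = s^2*(s - 2)*(s + 4)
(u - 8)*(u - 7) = u^2 - 15*u + 56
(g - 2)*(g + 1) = g^2 - g - 2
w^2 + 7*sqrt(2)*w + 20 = (w + 2*sqrt(2))*(w + 5*sqrt(2))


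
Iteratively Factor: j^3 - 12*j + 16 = (j - 2)*(j^2 + 2*j - 8) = (j - 2)^2*(j + 4)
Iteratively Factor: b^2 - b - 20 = (b - 5)*(b + 4)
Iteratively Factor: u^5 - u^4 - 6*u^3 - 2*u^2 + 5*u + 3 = (u - 3)*(u^4 + 2*u^3 - 2*u - 1) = (u - 3)*(u + 1)*(u^3 + u^2 - u - 1) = (u - 3)*(u + 1)^2*(u^2 - 1) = (u - 3)*(u + 1)^3*(u - 1)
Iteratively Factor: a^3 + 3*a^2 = (a)*(a^2 + 3*a) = a^2*(a + 3)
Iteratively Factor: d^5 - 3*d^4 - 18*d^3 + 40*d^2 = (d - 5)*(d^4 + 2*d^3 - 8*d^2) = (d - 5)*(d + 4)*(d^3 - 2*d^2) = d*(d - 5)*(d + 4)*(d^2 - 2*d) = d*(d - 5)*(d - 2)*(d + 4)*(d)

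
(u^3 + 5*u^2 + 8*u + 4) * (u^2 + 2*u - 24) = u^5 + 7*u^4 - 6*u^3 - 100*u^2 - 184*u - 96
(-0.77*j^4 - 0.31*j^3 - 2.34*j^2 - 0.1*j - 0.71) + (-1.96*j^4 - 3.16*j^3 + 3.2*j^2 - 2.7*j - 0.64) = -2.73*j^4 - 3.47*j^3 + 0.86*j^2 - 2.8*j - 1.35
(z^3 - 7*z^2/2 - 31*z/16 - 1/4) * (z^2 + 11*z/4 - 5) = z^5 - 3*z^4/4 - 265*z^3/16 + 763*z^2/64 + 9*z + 5/4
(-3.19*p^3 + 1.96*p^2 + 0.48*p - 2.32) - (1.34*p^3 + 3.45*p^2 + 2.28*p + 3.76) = -4.53*p^3 - 1.49*p^2 - 1.8*p - 6.08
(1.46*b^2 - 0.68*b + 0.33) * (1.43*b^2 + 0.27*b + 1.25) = 2.0878*b^4 - 0.5782*b^3 + 2.1133*b^2 - 0.7609*b + 0.4125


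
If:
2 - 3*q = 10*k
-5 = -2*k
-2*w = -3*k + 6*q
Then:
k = 5/2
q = -23/3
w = 107/4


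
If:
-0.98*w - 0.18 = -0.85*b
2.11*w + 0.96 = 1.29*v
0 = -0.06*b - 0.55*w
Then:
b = 0.19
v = 0.71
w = -0.02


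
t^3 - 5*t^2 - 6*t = t*(t - 6)*(t + 1)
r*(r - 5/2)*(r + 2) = r^3 - r^2/2 - 5*r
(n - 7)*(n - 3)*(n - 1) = n^3 - 11*n^2 + 31*n - 21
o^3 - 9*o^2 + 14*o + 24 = (o - 6)*(o - 4)*(o + 1)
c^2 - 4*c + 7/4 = (c - 7/2)*(c - 1/2)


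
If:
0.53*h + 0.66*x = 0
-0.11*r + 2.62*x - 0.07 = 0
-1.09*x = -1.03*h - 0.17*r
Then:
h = -0.08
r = 0.90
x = 0.06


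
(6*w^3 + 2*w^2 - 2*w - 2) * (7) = 42*w^3 + 14*w^2 - 14*w - 14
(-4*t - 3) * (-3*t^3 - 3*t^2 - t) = 12*t^4 + 21*t^3 + 13*t^2 + 3*t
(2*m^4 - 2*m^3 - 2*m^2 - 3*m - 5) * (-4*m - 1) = -8*m^5 + 6*m^4 + 10*m^3 + 14*m^2 + 23*m + 5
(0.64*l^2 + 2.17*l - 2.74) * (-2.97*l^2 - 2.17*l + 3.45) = -1.9008*l^4 - 7.8337*l^3 + 5.6369*l^2 + 13.4323*l - 9.453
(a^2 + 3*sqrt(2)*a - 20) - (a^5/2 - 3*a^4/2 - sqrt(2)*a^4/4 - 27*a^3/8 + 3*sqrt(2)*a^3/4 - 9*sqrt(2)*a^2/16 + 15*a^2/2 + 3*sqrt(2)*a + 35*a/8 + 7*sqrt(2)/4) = -a^5/2 + sqrt(2)*a^4/4 + 3*a^4/2 - 3*sqrt(2)*a^3/4 + 27*a^3/8 - 13*a^2/2 + 9*sqrt(2)*a^2/16 - 35*a/8 - 20 - 7*sqrt(2)/4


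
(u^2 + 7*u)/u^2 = (u + 7)/u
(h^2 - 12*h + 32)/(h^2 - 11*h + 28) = (h - 8)/(h - 7)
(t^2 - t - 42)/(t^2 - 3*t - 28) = (t + 6)/(t + 4)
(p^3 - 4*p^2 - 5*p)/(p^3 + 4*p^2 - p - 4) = p*(p - 5)/(p^2 + 3*p - 4)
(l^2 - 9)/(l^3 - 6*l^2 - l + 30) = (l + 3)/(l^2 - 3*l - 10)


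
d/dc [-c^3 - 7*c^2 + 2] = c*(-3*c - 14)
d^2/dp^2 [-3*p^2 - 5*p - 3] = -6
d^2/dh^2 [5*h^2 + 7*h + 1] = 10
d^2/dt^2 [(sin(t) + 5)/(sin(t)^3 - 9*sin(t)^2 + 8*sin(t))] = 2*(-2*sin(t)^3 - 11*sin(t)^2 + 215*sin(t) - 668 - 415/sin(t) + 760/sin(t)^2 - 320/sin(t)^3)/((sin(t) - 8)^3*(sin(t) - 1)^2)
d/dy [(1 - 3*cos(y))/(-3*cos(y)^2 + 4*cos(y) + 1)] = (9*cos(y)^2 - 6*cos(y) + 7)*sin(y)/(3*sin(y)^2 + 4*cos(y) - 2)^2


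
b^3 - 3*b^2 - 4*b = b*(b - 4)*(b + 1)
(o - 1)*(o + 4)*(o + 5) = o^3 + 8*o^2 + 11*o - 20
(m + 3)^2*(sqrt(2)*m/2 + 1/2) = sqrt(2)*m^3/2 + m^2/2 + 3*sqrt(2)*m^2 + 3*m + 9*sqrt(2)*m/2 + 9/2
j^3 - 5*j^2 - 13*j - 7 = (j - 7)*(j + 1)^2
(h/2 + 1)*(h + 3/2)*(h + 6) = h^3/2 + 19*h^2/4 + 12*h + 9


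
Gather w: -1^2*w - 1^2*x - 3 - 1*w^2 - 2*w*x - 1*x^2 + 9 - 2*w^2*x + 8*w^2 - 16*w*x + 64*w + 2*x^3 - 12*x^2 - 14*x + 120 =w^2*(7 - 2*x) + w*(63 - 18*x) + 2*x^3 - 13*x^2 - 15*x + 126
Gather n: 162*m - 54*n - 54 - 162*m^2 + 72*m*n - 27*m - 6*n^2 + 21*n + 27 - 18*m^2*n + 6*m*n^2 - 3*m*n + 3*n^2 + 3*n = -162*m^2 + 135*m + n^2*(6*m - 3) + n*(-18*m^2 + 69*m - 30) - 27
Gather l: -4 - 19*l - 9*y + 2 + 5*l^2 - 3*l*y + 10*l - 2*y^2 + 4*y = 5*l^2 + l*(-3*y - 9) - 2*y^2 - 5*y - 2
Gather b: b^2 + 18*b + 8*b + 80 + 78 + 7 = b^2 + 26*b + 165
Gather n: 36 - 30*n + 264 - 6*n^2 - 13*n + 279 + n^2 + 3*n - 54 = -5*n^2 - 40*n + 525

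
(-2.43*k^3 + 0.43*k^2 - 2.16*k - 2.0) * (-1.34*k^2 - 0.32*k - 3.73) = 3.2562*k^5 + 0.2014*k^4 + 11.8207*k^3 + 1.7673*k^2 + 8.6968*k + 7.46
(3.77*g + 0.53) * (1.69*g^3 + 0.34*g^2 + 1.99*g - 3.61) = 6.3713*g^4 + 2.1775*g^3 + 7.6825*g^2 - 12.555*g - 1.9133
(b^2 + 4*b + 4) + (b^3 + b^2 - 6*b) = b^3 + 2*b^2 - 2*b + 4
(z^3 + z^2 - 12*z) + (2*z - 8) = z^3 + z^2 - 10*z - 8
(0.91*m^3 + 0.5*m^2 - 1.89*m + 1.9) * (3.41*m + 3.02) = 3.1031*m^4 + 4.4532*m^3 - 4.9349*m^2 + 0.7712*m + 5.738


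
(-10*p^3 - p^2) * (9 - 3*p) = 30*p^4 - 87*p^3 - 9*p^2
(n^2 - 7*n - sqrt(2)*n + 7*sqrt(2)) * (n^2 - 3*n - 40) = n^4 - 10*n^3 - sqrt(2)*n^3 - 19*n^2 + 10*sqrt(2)*n^2 + 19*sqrt(2)*n + 280*n - 280*sqrt(2)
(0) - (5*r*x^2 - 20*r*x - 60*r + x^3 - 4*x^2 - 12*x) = -5*r*x^2 + 20*r*x + 60*r - x^3 + 4*x^2 + 12*x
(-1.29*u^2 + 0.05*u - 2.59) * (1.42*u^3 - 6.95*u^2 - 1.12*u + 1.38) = -1.8318*u^5 + 9.0365*u^4 - 2.5805*u^3 + 16.1643*u^2 + 2.9698*u - 3.5742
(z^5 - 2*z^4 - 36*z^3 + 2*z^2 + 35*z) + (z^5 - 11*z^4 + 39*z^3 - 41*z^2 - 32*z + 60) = 2*z^5 - 13*z^4 + 3*z^3 - 39*z^2 + 3*z + 60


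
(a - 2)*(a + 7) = a^2 + 5*a - 14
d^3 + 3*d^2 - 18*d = d*(d - 3)*(d + 6)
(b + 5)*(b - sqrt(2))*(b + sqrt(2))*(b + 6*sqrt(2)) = b^4 + 5*b^3 + 6*sqrt(2)*b^3 - 2*b^2 + 30*sqrt(2)*b^2 - 12*sqrt(2)*b - 10*b - 60*sqrt(2)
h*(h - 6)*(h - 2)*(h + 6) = h^4 - 2*h^3 - 36*h^2 + 72*h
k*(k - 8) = k^2 - 8*k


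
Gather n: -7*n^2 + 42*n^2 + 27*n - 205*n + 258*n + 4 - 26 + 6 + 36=35*n^2 + 80*n + 20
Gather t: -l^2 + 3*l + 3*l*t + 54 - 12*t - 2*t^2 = -l^2 + 3*l - 2*t^2 + t*(3*l - 12) + 54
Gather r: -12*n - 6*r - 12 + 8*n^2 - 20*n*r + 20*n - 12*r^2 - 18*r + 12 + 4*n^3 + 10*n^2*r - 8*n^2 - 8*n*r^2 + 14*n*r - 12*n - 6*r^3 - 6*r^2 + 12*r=4*n^3 - 4*n - 6*r^3 + r^2*(-8*n - 18) + r*(10*n^2 - 6*n - 12)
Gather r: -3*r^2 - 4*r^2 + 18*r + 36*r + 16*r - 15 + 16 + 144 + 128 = -7*r^2 + 70*r + 273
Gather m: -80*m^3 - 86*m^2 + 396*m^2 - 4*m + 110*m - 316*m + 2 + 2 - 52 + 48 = -80*m^3 + 310*m^2 - 210*m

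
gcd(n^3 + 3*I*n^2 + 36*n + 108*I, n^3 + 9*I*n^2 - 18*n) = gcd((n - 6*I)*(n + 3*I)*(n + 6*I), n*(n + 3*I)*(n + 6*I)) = n^2 + 9*I*n - 18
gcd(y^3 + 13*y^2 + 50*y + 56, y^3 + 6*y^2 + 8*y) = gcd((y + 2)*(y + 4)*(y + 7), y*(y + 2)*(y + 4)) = y^2 + 6*y + 8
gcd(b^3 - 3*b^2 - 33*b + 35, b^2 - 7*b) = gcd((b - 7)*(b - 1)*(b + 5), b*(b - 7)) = b - 7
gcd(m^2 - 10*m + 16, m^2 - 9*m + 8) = m - 8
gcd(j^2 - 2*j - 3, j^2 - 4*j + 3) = j - 3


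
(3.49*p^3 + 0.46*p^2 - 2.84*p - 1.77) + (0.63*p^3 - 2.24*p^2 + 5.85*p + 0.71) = 4.12*p^3 - 1.78*p^2 + 3.01*p - 1.06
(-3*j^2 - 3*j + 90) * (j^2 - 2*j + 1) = -3*j^4 + 3*j^3 + 93*j^2 - 183*j + 90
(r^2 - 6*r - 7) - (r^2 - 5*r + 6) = -r - 13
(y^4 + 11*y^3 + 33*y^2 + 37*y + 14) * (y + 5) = y^5 + 16*y^4 + 88*y^3 + 202*y^2 + 199*y + 70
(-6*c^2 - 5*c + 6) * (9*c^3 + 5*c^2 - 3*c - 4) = -54*c^5 - 75*c^4 + 47*c^3 + 69*c^2 + 2*c - 24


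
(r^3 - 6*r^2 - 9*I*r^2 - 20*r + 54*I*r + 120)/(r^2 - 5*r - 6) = (r^2 - 9*I*r - 20)/(r + 1)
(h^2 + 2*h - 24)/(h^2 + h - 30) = (h - 4)/(h - 5)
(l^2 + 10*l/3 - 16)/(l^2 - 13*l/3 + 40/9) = 3*(l + 6)/(3*l - 5)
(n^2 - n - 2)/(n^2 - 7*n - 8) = (n - 2)/(n - 8)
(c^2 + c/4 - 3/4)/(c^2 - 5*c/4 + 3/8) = 2*(c + 1)/(2*c - 1)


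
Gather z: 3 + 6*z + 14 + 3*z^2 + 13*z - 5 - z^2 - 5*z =2*z^2 + 14*z + 12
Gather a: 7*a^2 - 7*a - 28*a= 7*a^2 - 35*a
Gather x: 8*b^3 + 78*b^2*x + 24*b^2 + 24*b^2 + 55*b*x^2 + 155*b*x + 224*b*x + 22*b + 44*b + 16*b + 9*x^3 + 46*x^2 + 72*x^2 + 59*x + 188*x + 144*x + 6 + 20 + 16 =8*b^3 + 48*b^2 + 82*b + 9*x^3 + x^2*(55*b + 118) + x*(78*b^2 + 379*b + 391) + 42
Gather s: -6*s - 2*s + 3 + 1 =4 - 8*s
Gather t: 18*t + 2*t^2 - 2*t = 2*t^2 + 16*t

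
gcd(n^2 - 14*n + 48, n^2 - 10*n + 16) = n - 8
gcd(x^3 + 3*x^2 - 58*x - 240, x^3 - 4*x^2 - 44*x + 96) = x^2 - 2*x - 48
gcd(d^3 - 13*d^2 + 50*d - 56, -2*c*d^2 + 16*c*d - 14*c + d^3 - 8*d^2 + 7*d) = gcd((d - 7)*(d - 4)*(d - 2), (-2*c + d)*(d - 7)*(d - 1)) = d - 7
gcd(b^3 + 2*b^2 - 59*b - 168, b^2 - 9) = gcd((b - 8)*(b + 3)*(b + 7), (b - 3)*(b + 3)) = b + 3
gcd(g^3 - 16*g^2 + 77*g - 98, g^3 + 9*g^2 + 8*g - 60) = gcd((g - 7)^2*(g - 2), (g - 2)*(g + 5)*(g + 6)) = g - 2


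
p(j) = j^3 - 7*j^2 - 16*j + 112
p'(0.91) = -26.26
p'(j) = 3*j^2 - 14*j - 16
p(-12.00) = -2432.00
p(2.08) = 57.43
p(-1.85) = 111.31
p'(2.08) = -32.14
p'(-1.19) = 4.91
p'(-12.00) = 584.00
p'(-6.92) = 224.54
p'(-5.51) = 152.22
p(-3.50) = 39.38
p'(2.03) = -32.06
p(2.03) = 59.04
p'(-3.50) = 69.75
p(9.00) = 130.00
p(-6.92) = -443.86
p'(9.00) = 101.00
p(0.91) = 92.40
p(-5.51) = -179.64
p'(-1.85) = 20.17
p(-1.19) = 119.44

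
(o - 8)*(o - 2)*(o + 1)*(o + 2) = o^4 - 7*o^3 - 12*o^2 + 28*o + 32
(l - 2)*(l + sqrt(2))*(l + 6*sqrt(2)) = l^3 - 2*l^2 + 7*sqrt(2)*l^2 - 14*sqrt(2)*l + 12*l - 24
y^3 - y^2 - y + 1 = (y - 1)^2*(y + 1)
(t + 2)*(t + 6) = t^2 + 8*t + 12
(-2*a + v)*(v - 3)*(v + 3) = -2*a*v^2 + 18*a + v^3 - 9*v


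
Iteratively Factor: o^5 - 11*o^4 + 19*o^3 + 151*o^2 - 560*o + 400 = (o + 4)*(o^4 - 15*o^3 + 79*o^2 - 165*o + 100) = (o - 1)*(o + 4)*(o^3 - 14*o^2 + 65*o - 100) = (o - 4)*(o - 1)*(o + 4)*(o^2 - 10*o + 25) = (o - 5)*(o - 4)*(o - 1)*(o + 4)*(o - 5)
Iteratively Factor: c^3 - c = (c - 1)*(c^2 + c) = (c - 1)*(c + 1)*(c)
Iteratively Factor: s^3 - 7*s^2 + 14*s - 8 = (s - 2)*(s^2 - 5*s + 4) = (s - 2)*(s - 1)*(s - 4)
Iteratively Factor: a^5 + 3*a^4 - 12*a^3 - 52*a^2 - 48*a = (a + 2)*(a^4 + a^3 - 14*a^2 - 24*a) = (a + 2)*(a + 3)*(a^3 - 2*a^2 - 8*a) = (a + 2)^2*(a + 3)*(a^2 - 4*a) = (a - 4)*(a + 2)^2*(a + 3)*(a)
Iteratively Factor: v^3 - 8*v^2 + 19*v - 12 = (v - 4)*(v^2 - 4*v + 3) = (v - 4)*(v - 3)*(v - 1)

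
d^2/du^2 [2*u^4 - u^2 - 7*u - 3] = 24*u^2 - 2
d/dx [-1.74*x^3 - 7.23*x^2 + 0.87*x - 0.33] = -5.22*x^2 - 14.46*x + 0.87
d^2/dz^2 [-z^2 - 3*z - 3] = -2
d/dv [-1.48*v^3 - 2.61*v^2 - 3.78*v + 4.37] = -4.44*v^2 - 5.22*v - 3.78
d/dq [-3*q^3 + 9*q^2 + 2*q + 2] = -9*q^2 + 18*q + 2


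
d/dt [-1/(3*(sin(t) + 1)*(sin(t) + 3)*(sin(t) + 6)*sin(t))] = 2*(2*sin(t)^3 + 15*sin(t)^2 + 27*sin(t) + 9)*cos(t)/(3*(sin(t) + 1)^2*(sin(t) + 3)^2*(sin(t) + 6)^2*sin(t)^2)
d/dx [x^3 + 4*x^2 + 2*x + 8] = 3*x^2 + 8*x + 2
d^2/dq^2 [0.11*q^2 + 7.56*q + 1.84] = 0.220000000000000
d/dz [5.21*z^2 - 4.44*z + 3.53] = 10.42*z - 4.44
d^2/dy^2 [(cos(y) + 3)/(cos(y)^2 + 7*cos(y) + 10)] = (-9*(1 - cos(2*y))^2*cos(y) - 5*(1 - cos(2*y))^2 + 703*cos(y) + 102*cos(2*y) - 9*cos(3*y) + 2*cos(5*y) + 498)/(4*(cos(y) + 2)^3*(cos(y) + 5)^3)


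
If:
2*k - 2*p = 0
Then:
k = p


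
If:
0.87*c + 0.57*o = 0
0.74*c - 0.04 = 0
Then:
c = 0.05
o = -0.08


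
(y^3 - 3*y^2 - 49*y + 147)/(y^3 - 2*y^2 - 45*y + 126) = (y - 7)/(y - 6)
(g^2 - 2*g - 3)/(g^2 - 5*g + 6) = (g + 1)/(g - 2)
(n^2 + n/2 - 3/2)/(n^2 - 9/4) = 2*(n - 1)/(2*n - 3)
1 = 1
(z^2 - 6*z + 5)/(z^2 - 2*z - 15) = (z - 1)/(z + 3)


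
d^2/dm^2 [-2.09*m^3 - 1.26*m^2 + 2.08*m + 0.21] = -12.54*m - 2.52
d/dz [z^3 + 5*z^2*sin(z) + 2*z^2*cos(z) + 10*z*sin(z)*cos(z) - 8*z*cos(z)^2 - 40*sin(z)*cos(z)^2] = -2*z^2*sin(z) + 5*z^2*cos(z) + 3*z^2 + 10*z*sin(z) + 8*z*sin(2*z) + 4*z*cos(z) + 10*z*cos(2*z) + 5*sin(2*z) - 10*cos(z) - 4*cos(2*z) - 30*cos(3*z) - 4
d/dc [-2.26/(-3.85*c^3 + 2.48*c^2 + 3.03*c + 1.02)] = (-26.103*c^2 + 11.2096*c + 6.8478)/(-3.85*c^3 + 2.48*c^2 + 3.03*c + 1.02)^2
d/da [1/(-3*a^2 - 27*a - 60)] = (2*a + 9)/(3*(a^2 + 9*a + 20)^2)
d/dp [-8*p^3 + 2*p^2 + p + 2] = -24*p^2 + 4*p + 1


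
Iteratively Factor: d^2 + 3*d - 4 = (d + 4)*(d - 1)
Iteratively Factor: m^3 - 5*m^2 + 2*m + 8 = (m - 4)*(m^2 - m - 2) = (m - 4)*(m - 2)*(m + 1)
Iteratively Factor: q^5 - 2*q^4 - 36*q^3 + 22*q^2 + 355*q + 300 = (q - 5)*(q^4 + 3*q^3 - 21*q^2 - 83*q - 60) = (q - 5)*(q + 1)*(q^3 + 2*q^2 - 23*q - 60) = (q - 5)*(q + 1)*(q + 4)*(q^2 - 2*q - 15) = (q - 5)^2*(q + 1)*(q + 4)*(q + 3)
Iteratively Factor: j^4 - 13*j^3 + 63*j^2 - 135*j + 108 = (j - 4)*(j^3 - 9*j^2 + 27*j - 27) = (j - 4)*(j - 3)*(j^2 - 6*j + 9) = (j - 4)*(j - 3)^2*(j - 3)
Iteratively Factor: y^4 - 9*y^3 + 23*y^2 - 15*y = (y)*(y^3 - 9*y^2 + 23*y - 15) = y*(y - 3)*(y^2 - 6*y + 5) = y*(y - 3)*(y - 1)*(y - 5)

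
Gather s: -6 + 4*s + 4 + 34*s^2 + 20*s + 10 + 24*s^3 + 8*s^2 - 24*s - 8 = 24*s^3 + 42*s^2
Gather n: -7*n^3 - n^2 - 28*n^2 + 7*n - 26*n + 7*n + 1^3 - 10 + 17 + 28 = -7*n^3 - 29*n^2 - 12*n + 36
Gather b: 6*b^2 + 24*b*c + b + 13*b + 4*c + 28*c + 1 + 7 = 6*b^2 + b*(24*c + 14) + 32*c + 8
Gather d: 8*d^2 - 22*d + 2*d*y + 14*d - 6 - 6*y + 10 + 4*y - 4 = 8*d^2 + d*(2*y - 8) - 2*y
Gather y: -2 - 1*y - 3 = -y - 5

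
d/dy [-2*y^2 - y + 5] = -4*y - 1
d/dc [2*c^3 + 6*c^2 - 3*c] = 6*c^2 + 12*c - 3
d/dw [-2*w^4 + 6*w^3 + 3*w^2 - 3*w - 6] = -8*w^3 + 18*w^2 + 6*w - 3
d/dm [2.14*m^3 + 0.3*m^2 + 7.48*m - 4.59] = 6.42*m^2 + 0.6*m + 7.48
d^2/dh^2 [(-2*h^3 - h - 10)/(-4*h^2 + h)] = 4*(9*h^3 + 240*h^2 - 60*h + 5)/(h^3*(64*h^3 - 48*h^2 + 12*h - 1))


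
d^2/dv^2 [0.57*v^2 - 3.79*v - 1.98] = 1.14000000000000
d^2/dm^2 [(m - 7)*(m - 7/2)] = 2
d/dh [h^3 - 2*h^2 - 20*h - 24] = 3*h^2 - 4*h - 20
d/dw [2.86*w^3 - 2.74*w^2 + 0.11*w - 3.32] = 8.58*w^2 - 5.48*w + 0.11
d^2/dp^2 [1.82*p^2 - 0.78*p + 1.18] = 3.64000000000000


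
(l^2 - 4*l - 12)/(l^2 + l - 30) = (l^2 - 4*l - 12)/(l^2 + l - 30)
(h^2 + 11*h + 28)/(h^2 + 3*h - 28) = (h + 4)/(h - 4)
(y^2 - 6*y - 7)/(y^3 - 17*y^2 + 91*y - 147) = (y + 1)/(y^2 - 10*y + 21)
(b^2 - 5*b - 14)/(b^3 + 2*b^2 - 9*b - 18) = (b - 7)/(b^2 - 9)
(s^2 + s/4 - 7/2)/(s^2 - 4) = (s - 7/4)/(s - 2)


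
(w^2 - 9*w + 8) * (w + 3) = w^3 - 6*w^2 - 19*w + 24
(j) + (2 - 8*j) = 2 - 7*j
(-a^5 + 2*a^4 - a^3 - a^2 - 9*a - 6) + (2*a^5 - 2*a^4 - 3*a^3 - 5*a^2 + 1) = a^5 - 4*a^3 - 6*a^2 - 9*a - 5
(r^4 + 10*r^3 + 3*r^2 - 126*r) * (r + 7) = r^5 + 17*r^4 + 73*r^3 - 105*r^2 - 882*r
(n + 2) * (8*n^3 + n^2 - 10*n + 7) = 8*n^4 + 17*n^3 - 8*n^2 - 13*n + 14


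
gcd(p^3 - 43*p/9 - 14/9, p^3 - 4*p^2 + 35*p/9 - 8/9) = 1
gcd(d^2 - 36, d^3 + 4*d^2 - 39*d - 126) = d - 6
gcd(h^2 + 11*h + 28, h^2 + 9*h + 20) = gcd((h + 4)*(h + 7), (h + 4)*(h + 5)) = h + 4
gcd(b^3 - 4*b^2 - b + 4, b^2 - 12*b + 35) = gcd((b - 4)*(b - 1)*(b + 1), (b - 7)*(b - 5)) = 1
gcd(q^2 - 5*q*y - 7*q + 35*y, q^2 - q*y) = 1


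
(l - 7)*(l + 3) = l^2 - 4*l - 21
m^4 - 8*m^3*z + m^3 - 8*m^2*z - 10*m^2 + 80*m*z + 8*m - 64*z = (m - 2)*(m - 1)*(m + 4)*(m - 8*z)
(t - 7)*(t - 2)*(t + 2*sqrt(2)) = t^3 - 9*t^2 + 2*sqrt(2)*t^2 - 18*sqrt(2)*t + 14*t + 28*sqrt(2)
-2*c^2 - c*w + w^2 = (-2*c + w)*(c + w)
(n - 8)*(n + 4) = n^2 - 4*n - 32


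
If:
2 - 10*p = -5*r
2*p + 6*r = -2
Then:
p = 1/35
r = -12/35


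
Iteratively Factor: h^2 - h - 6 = (h + 2)*(h - 3)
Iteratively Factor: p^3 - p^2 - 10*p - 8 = (p + 2)*(p^2 - 3*p - 4) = (p - 4)*(p + 2)*(p + 1)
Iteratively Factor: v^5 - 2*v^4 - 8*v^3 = (v - 4)*(v^4 + 2*v^3) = (v - 4)*(v + 2)*(v^3) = v*(v - 4)*(v + 2)*(v^2) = v^2*(v - 4)*(v + 2)*(v)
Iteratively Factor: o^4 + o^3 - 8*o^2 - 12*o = (o)*(o^3 + o^2 - 8*o - 12) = o*(o + 2)*(o^2 - o - 6) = o*(o + 2)^2*(o - 3)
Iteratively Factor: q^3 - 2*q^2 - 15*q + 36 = (q - 3)*(q^2 + q - 12) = (q - 3)*(q + 4)*(q - 3)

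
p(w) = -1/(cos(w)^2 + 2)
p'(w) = -2*sin(w)*cos(w)/(cos(w)^2 + 2)^2 = -4*sin(2*w)/(cos(2*w) + 5)^2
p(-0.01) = -0.33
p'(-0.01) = 0.00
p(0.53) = -0.36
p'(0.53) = -0.12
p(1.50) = -0.50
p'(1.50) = -0.04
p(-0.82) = -0.41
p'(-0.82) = 0.16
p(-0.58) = -0.37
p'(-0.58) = 0.13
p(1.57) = -0.50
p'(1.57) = -0.00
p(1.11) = -0.46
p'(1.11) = -0.16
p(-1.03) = -0.44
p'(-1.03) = 0.17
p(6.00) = -0.34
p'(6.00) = 0.06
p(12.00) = -0.37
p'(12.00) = 0.12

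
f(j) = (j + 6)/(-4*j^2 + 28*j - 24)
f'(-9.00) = 0.00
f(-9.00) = 0.00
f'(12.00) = 0.01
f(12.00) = -0.07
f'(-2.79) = -0.02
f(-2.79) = -0.02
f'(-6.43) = -0.00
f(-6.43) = 0.00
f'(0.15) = -0.47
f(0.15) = -0.31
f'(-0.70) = -0.11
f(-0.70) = -0.12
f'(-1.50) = -0.05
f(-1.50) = -0.06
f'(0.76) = -6.05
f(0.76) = -1.34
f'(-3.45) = -0.01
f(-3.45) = -0.02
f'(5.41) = 1.71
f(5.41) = 1.10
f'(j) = (j + 6)*(8*j - 28)/(-4*j^2 + 28*j - 24)^2 + 1/(-4*j^2 + 28*j - 24)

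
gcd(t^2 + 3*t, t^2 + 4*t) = t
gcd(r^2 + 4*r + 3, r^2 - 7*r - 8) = r + 1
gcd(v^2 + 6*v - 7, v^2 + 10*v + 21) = v + 7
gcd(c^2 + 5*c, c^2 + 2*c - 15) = c + 5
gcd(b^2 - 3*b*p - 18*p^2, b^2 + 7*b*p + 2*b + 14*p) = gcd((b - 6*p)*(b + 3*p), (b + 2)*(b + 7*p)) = 1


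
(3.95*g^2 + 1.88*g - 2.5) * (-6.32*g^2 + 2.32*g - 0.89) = -24.964*g^4 - 2.7176*g^3 + 16.6461*g^2 - 7.4732*g + 2.225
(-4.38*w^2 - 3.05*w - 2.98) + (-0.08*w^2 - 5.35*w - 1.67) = -4.46*w^2 - 8.4*w - 4.65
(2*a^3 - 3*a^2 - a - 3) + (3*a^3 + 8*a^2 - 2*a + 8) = 5*a^3 + 5*a^2 - 3*a + 5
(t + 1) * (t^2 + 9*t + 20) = t^3 + 10*t^2 + 29*t + 20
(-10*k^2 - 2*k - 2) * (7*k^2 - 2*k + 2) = -70*k^4 + 6*k^3 - 30*k^2 - 4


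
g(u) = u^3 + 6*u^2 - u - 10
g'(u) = 3*u^2 + 12*u - 1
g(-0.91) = -4.87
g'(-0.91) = -9.44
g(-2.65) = 16.18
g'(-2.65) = -11.73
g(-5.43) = 12.24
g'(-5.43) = 22.29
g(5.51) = 333.93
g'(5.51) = 156.20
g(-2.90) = 18.97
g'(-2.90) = -10.57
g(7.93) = 858.06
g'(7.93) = 282.81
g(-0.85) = -5.43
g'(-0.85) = -9.03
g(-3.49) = 24.06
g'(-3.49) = -6.34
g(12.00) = 2570.00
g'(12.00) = 575.00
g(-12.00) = -862.00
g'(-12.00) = 287.00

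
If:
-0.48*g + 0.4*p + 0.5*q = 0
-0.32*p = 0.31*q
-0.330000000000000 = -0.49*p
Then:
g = -0.16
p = 0.67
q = -0.70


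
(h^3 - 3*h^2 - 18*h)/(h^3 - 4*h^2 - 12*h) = (h + 3)/(h + 2)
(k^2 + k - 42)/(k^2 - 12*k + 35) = (k^2 + k - 42)/(k^2 - 12*k + 35)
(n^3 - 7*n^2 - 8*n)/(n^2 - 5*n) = (n^2 - 7*n - 8)/(n - 5)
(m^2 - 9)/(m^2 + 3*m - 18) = (m + 3)/(m + 6)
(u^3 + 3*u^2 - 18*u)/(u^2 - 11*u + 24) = u*(u + 6)/(u - 8)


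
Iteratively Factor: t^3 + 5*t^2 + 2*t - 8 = (t + 4)*(t^2 + t - 2) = (t + 2)*(t + 4)*(t - 1)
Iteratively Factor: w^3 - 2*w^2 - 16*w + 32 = (w + 4)*(w^2 - 6*w + 8) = (w - 2)*(w + 4)*(w - 4)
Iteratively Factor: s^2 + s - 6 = (s - 2)*(s + 3)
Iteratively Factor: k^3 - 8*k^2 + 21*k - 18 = (k - 3)*(k^2 - 5*k + 6) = (k - 3)^2*(k - 2)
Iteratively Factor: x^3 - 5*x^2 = (x)*(x^2 - 5*x) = x*(x - 5)*(x)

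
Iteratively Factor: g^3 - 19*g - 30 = (g + 2)*(g^2 - 2*g - 15) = (g + 2)*(g + 3)*(g - 5)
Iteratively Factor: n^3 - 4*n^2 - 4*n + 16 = (n + 2)*(n^2 - 6*n + 8) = (n - 4)*(n + 2)*(n - 2)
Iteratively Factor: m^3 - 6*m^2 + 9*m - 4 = (m - 4)*(m^2 - 2*m + 1) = (m - 4)*(m - 1)*(m - 1)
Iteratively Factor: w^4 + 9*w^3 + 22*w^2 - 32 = (w + 4)*(w^3 + 5*w^2 + 2*w - 8) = (w + 2)*(w + 4)*(w^2 + 3*w - 4) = (w + 2)*(w + 4)^2*(w - 1)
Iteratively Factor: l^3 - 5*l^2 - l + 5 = (l - 1)*(l^2 - 4*l - 5) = (l - 5)*(l - 1)*(l + 1)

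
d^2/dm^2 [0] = 0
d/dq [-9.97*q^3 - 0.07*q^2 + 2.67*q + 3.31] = -29.91*q^2 - 0.14*q + 2.67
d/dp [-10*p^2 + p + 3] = 1 - 20*p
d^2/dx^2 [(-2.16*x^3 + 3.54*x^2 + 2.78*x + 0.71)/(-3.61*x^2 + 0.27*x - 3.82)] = (-2.8421709430404e-14*x^5 - 5.6843418860808e-14*x^4 - 138.618088*x^3 + 224.020158*x^2 + 423.290262*x - 89.57021)/(47.045881*x^6 - 10.556001*x^5 + 150.137373*x^4 - 22.359807*x^3 + 158.871126*x^2 - 11.819844*x + 55.742968)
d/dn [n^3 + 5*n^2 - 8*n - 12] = 3*n^2 + 10*n - 8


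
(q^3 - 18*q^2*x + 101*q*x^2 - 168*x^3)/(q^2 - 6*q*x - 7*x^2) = (q^2 - 11*q*x + 24*x^2)/(q + x)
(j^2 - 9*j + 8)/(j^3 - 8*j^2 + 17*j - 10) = (j - 8)/(j^2 - 7*j + 10)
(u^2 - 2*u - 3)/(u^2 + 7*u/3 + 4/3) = 3*(u - 3)/(3*u + 4)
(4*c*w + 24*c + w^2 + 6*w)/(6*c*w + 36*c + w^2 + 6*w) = (4*c + w)/(6*c + w)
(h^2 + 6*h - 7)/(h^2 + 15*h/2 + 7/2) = 2*(h - 1)/(2*h + 1)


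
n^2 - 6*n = n*(n - 6)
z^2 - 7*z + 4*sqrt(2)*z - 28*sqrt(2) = (z - 7)*(z + 4*sqrt(2))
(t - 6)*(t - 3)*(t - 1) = t^3 - 10*t^2 + 27*t - 18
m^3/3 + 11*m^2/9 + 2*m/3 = m*(m/3 + 1)*(m + 2/3)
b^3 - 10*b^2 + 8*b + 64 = (b - 8)*(b - 4)*(b + 2)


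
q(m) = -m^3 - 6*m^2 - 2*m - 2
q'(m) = -3*m^2 - 12*m - 2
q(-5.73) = 0.60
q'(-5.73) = -31.74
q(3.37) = -115.15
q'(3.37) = -76.51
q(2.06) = -40.32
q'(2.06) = -39.45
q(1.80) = -30.87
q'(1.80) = -33.32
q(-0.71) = -3.25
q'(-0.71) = 5.01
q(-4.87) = -19.06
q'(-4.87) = -14.71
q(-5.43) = -7.95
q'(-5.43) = -25.29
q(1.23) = -15.40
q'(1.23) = -21.30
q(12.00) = -2618.00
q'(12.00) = -578.00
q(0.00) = -2.00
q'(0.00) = -2.00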